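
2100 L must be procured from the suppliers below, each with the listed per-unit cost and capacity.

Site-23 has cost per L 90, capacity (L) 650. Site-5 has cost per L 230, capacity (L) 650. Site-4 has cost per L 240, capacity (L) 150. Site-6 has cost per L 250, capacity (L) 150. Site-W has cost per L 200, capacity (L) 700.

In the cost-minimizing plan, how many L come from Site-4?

Fill from the cheapest supplier first.
Site-23 at 90: take all 650 L — 1450 still needed.
Take 700 from Site-W at 200 — need 750 more.
Site-5 (230): use full 650 — 100 L to go.
Site-4 (240): take the remaining 100 — done.
Site-6: unused.

100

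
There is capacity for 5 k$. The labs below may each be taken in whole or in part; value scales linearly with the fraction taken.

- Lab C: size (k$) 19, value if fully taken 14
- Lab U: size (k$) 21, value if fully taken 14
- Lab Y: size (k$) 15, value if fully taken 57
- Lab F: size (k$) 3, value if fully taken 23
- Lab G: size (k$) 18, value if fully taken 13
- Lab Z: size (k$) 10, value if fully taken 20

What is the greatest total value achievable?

30.6

Sort by value density: Lab F 23/3≈7.67, Lab Y 57/15≈3.8, Lab Z 20/10≈2, Lab C 14/19≈0.737, Lab G 13/18≈0.722, Lab U 14/21≈0.667.
Take all of Lab F (3 k$, value 23) — 2 k$ left.
2 k$ left: a 2/15 share of Lab Y gives 57×2/15 = 7.6.
Total value = 30.6.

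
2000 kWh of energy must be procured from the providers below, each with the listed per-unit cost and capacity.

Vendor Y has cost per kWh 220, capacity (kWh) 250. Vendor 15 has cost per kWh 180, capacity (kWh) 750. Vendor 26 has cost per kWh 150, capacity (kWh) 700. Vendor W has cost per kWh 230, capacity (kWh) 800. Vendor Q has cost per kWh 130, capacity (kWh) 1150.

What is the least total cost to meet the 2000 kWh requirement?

Fill from the cheapest provider first.
Take 1150 from Vendor Q at 130 — need 850 more.
Take 700 from Vendor 26 at 150 — need 150 more.
Take 150 from Vendor 15 at 180 to finish.
Vendor Y, Vendor W: unused.
Cost = 1150×130 + 700×150 + 150×180 = 281500.

281500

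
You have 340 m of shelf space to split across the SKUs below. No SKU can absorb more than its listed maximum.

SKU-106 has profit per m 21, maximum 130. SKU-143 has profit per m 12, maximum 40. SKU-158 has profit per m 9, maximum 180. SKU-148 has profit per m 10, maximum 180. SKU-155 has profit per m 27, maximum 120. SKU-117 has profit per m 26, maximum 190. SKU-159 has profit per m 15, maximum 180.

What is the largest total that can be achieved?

8810

Highest profit per m first: SKU-155 27 > SKU-117 26 > SKU-106 21 > SKU-159 15 > SKU-143 12 > SKU-148 10 > SKU-158 9.
SKU-155: +120 to 120 (cap) ; 220 left.
SKU-117: +190 to 190 (cap) ; 30 left.
SKU-106: +30 (room for 130) → 30. Pool exhausted.
Total = 21×30 + 27×120 + 26×190 = 8810.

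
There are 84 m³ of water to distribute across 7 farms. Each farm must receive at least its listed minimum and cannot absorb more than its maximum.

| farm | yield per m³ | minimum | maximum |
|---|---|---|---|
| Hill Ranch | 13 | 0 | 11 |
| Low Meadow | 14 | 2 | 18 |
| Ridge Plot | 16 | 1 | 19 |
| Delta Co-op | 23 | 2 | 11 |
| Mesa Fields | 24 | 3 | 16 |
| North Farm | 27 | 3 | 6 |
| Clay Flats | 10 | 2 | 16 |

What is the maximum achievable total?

Meeting every minimum uses 0+2+1+2+3+3+2 = 13 m³, leaving 71.
Rank by yield per m³: North Farm 27 > Mesa Fields 24 > Delta Co-op 23 > Ridge Plot 16 > Low Meadow 14 > Hill Ranch 13 > Clay Flats 10.
Give North Farm 3 more to hit its cap of 6 → 68 left.
Mesa Fields: +13 to 16 (cap) → 55 left.
Delta Co-op takes 9 more to reach its cap of 11 → 46 left.
Ridge Plot: +18 to 19 (cap) → 28 left.
Give Low Meadow 16 more to hit its cap of 18 → 12 left.
Hill Ranch takes 11 more to reach its cap of 11 → 1 left.
Clay Flats: +1 (room for 14) → 3. Pool exhausted.
Total = 13×11 + 14×18 + 16×19 + 23×11 + 24×16 + 27×6 + 10×3 = 1528.

1528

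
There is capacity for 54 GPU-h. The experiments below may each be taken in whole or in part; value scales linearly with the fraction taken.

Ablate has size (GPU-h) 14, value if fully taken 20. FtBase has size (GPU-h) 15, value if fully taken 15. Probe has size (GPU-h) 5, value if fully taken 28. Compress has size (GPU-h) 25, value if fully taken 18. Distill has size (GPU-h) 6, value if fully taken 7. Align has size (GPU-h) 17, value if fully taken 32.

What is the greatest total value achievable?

99

Best value per unit of size first: Probe 28/5≈5.6, Align 32/17≈1.88, Ablate 20/14≈1.43, Distill 7/6≈1.17, FtBase 15/15≈1, Compress 18/25≈0.72.
All 5 GPU-h of Probe fit (value 28) → 49 remain.
All 17 GPU-h of Align fit (value 32) → 32 remain.
All 14 GPU-h of Ablate fit (value 20) → 18 remain.
All 6 GPU-h of Distill fit (value 7) → 12 remain.
Fill the last 12 GPU-h with part of FtBase: 12/15 of it earns 12.
Total value = 99.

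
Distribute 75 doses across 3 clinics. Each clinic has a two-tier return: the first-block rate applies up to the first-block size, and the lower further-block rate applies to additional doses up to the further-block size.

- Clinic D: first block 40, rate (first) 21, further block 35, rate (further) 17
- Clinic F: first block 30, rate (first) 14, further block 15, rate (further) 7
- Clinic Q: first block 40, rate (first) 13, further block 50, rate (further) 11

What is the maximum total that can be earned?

Rank every tier by rate: Clinic D/tier1 21 > Clinic D/tier2 17 > Clinic F/tier1 14 > Clinic Q/tier1 13 > Clinic Q/tier2 11 > Clinic F/tier2 7.
Clinic D tier1 at 21: fill all 40 — 35 left.
Clinic D tier2 at 17: fill all 35 — 0 left.
Total = 21×40 + 17×35 = 1435.

1435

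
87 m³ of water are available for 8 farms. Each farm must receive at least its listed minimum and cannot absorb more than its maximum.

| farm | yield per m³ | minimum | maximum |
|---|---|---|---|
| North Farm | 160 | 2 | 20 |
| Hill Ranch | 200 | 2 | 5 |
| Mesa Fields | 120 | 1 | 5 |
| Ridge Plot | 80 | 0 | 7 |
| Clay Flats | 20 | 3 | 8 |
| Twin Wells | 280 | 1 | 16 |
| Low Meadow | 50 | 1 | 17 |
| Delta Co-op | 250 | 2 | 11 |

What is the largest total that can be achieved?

Meeting every minimum uses 2+2+1+0+3+1+1+2 = 12 m³, leaving 75.
Rank by yield per m³: Twin Wells 280 > Delta Co-op 250 > Hill Ranch 200 > North Farm 160 > Mesa Fields 120 > Ridge Plot 80 > Low Meadow 50 > Clay Flats 20.
Twin Wells: +15 to 16 (cap) ; 60 left.
Delta Co-op takes 9 more to reach its cap of 11 ; 51 left.
Hill Ranch takes 3 more to reach its cap of 5 ; 48 left.
Give North Farm 18 more to hit its cap of 20 ; 30 left.
Mesa Fields: +4 to 5 (cap) ; 26 left.
Ridge Plot: +7 to 7 (cap) ; 19 left.
Give Low Meadow 16 more to hit its cap of 17 ; 3 left.
Only 3 left; Clay Flats takes them to reach 6.
Total = 160×20 + 200×5 + 120×5 + 80×7 + 20×6 + 280×16 + 50×17 + 250×11 = 13560.

13560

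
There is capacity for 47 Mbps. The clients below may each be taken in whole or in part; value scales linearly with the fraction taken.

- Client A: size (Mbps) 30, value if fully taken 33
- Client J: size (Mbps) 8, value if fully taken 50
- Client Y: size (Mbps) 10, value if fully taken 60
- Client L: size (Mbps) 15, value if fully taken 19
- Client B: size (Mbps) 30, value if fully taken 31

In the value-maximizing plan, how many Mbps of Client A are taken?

14

Sort by value density: Client J 50/8≈6.25, Client Y 60/10≈6, Client L 19/15≈1.27, Client A 33/30≈1.1, Client B 31/30≈1.03.
Client J: take in full, 8 Mbps for value 50 ; 39 left.
Take all of Client Y (10 Mbps, value 60) ; 29 Mbps left.
Client L: take in full, 15 Mbps for value 19 ; 14 left.
14 Mbps left: a 14/30 share of Client A gives 33×14/30 = 15.4.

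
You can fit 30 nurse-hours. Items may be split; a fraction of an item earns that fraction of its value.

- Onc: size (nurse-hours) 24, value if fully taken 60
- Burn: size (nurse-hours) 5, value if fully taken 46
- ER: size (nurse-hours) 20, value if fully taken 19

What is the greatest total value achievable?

106.95

Rank by value-to-size ratio: Burn 46/5≈9.2, Onc 60/24≈2.5, ER 19/20≈0.95.
Burn: take in full, 5 nurse-hours for value 46 ; 25 left.
Onc: take in full, 24 nurse-hours for value 60 ; 1 left.
Fill the last 1 nurse-hours with part of ER: 1/20 of it earns 0.95.
Total value = 106.95.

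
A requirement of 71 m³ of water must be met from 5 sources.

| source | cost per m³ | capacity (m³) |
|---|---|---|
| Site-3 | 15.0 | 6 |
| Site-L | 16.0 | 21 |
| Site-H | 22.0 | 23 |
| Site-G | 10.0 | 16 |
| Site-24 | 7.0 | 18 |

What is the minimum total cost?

Fill from the cheapest source first.
Take 18 from Site-24 at 7.0 → need 53 more.
Take 16 from Site-G at 10.0 → need 37 more.
Site-3 at 15.0: take all 6 m³ → 31 still needed.
Take 21 from Site-L at 16.0 → need 10 more.
Site-H (22.0): take the remaining 10 → done.
Cost = 18×7.0 + 16×10.0 + 6×15.0 + 21×16.0 + 10×22.0 = 932.

932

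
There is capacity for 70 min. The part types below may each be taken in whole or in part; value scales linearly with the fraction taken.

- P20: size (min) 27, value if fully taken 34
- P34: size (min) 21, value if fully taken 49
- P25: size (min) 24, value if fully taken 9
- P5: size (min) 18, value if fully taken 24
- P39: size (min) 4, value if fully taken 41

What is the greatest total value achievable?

Best value per unit of size first: P39 41/4≈10.2, P34 49/21≈2.33, P5 24/18≈1.33, P20 34/27≈1.26, P25 9/24≈0.375.
P39: take in full, 4 min for value 41 ; 66 left.
Take all of P34 (21 min, value 49) ; 45 min left.
Take all of P5 (18 min, value 24) ; 27 min left.
Take all of P20 (27 min, value 34) ; 0 min left.
Total value = 148.

148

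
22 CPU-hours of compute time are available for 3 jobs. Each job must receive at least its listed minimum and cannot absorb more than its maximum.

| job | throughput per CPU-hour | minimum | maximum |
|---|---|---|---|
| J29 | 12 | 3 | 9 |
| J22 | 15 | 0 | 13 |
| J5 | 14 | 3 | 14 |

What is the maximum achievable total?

315

Meeting every minimum uses 3+0+3 = 6 CPU-hours, leaving 16.
Highest throughput per CPU-hour first: J22 15 > J5 14 > J29 12.
J22: +13 to 13 (cap) → 3 left.
J5 has room for 11 more but only 3 remain, so it gets 6.
Total = 12×3 + 15×13 + 14×6 = 315.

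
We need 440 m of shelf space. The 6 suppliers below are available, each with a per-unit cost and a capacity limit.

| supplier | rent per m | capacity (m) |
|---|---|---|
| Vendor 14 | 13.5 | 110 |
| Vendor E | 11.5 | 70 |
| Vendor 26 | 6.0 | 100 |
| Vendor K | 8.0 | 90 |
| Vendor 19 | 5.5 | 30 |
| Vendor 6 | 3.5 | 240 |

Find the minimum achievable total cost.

2165

Cheapest first:
Vendor 6 at 3.5: take all 240 m — 200 still needed.
Take 30 from Vendor 19 at 5.5 — need 170 more.
Take 100 from Vendor 26 at 6.0 — need 70 more.
Vendor K at 8.0: take 70 of its 90 — requirement met.
Vendor E, Vendor 14: unused.
Cost = 240×3.5 + 30×5.5 + 100×6.0 + 70×8.0 = 2165.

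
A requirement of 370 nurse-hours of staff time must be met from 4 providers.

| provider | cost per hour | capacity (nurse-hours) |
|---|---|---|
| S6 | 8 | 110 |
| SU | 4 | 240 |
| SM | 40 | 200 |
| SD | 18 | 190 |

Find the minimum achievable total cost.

2200

Use providers in increasing cost order.
SU (4): use full 240 ; 130 nurse-hours to go.
S6 at 8: take all 110 nurse-hours ; 20 still needed.
SD (18): take the remaining 20 ; done.
SM: unused.
Cost = 240×4 + 110×8 + 20×18 = 2200.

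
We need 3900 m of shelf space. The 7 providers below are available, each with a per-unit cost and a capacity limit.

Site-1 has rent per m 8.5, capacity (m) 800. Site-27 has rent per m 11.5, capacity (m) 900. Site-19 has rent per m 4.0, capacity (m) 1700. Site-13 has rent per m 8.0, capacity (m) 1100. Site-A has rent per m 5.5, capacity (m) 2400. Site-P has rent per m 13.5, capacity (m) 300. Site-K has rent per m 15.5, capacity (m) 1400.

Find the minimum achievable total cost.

Use providers in increasing cost order.
Take 1700 from Site-19 at 4.0 → need 2200 more.
Site-A at 5.5: take 2200 of its 2400 → requirement met.
Site-13, Site-1, Site-27, Site-P, Site-K: unused.
Cost = 1700×4.0 + 2200×5.5 = 18900.

18900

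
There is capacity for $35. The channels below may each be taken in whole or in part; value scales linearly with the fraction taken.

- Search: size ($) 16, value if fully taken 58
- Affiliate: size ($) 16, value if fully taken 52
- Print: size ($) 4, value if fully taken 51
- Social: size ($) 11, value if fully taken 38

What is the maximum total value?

Best value per unit of size first: Print 51/4≈12.8, Search 58/16≈3.62, Social 38/11≈3.45, Affiliate 52/16≈3.25.
Take all of Print (4 $, value 51) ; 31 $ left.
Take all of Search (16 $, value 58) ; 15 $ left.
All 11 $ of Social fit (value 38) ; 4 remain.
Only 4 $ remain; take 4/16 of Affiliate for value 52×4/16 = 13.
Total value = 160.

160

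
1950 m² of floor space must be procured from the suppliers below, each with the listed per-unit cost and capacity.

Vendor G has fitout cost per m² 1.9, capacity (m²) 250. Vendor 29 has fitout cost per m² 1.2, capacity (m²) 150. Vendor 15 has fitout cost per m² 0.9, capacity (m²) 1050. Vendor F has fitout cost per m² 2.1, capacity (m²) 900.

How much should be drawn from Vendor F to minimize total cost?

500

Cheapest first:
Vendor 15 at 0.9: take all 1050 m² — 900 still needed.
Vendor 29 (1.2): use full 150 — 750 m² to go.
Take 250 from Vendor G at 1.9 — need 500 more.
Vendor F at 2.1: take 500 of its 900 — requirement met.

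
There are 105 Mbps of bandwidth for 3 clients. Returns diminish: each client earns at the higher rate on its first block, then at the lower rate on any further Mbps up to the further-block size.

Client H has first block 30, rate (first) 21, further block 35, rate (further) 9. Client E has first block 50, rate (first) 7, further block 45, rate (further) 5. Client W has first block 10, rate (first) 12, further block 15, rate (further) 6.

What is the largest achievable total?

Treat each block as its own option and order by rate: Client H/T1 21 > Client W/T1 12 > Client H/T2 9 > Client E/T1 7 > Client W/T2 6 > Client E/T2 5.
Client H T1 at 21: fill all 30 → 75 left.
Client W/T1 (12): +10 → 65 left.
Fill Client H T2 block (35 at 9) → 30 left.
Client E/T1: +30 of 50 at 7; pool empty.
Total = 21×30 + 12×10 + 9×35 + 7×30 = 1275.

1275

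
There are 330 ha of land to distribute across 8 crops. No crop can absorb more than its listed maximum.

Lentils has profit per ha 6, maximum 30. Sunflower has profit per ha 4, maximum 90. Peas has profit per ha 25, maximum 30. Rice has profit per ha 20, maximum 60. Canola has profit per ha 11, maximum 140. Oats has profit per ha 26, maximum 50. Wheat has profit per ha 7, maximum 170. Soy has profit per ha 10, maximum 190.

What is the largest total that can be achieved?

5290

Highest profit per ha first: Oats 26 > Peas 25 > Rice 20 > Canola 11 > Soy 10 > Wheat 7 > Lentils 6 > Sunflower 4.
Oats takes 50 to reach its cap of 50 — 280 left.
Give Peas 30 to hit its cap of 30 — 250 left.
Rice: +60 to 60 (cap) — 190 left.
Give Canola 140 to hit its cap of 140 — 50 left.
Soy has room for 190 but only 50 remain, so it gets 50.
Total = 25×30 + 20×60 + 11×140 + 26×50 + 10×50 = 5290.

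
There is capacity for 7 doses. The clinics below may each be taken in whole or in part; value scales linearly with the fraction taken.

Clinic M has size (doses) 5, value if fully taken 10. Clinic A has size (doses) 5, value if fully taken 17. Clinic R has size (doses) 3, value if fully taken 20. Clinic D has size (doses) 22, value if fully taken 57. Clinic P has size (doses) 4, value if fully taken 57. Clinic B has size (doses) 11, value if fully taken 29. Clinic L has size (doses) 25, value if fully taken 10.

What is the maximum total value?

Rank by value-to-size ratio: Clinic P 57/4≈14.2, Clinic R 20/3≈6.67, Clinic A 17/5≈3.4, Clinic B 29/11≈2.64, Clinic D 57/22≈2.59, Clinic M 10/5≈2, Clinic L 10/25≈0.4.
Clinic P: take in full, 4 doses for value 57 ; 3 left.
All 3 doses of Clinic R fit (value 20) ; 0 remain.
Total value = 77.

77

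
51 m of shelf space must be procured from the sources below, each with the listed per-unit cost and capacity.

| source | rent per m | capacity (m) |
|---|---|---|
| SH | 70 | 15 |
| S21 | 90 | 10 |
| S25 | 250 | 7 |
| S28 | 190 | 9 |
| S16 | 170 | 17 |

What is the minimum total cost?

Use sources in increasing cost order.
Take 15 from SH at 70 → need 36 more.
S21 at 90: take all 10 m → 26 still needed.
S16 at 170: take all 17 m → 9 still needed.
Take 9 from S28 at 190 → need 0 more.
S25: unused.
Cost = 15×70 + 10×90 + 17×170 + 9×190 = 6550.

6550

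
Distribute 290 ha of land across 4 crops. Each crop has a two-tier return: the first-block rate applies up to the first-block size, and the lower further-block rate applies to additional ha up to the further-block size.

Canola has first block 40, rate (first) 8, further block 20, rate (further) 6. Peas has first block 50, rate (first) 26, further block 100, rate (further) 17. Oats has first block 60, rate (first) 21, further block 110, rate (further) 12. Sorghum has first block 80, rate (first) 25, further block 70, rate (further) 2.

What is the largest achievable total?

Order all 8 blocks by rate: Peas/first 26 > Sorghum/first 25 > Oats/first 21 > Peas/second 17 > Oats/second 12 > Canola/first 8 > Canola/second 6 > Sorghum/second 2.
Peas/first (26): +50 ; 240 left.
Sorghum first at 25: fill all 80 ; 160 left.
Oats/first (21): +60 ; 100 left.
Fill Peas second block (100 at 17) ; 0 left.
Total = 26×50 + 25×80 + 21×60 + 17×100 = 6260.

6260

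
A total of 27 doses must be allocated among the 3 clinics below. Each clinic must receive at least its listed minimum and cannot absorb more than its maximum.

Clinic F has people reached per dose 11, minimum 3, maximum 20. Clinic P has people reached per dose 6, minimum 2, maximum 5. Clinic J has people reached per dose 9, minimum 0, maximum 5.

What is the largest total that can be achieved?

277

Meeting every minimum uses 3+2+0 = 5 doses, leaving 22.
Rank by people reached per dose: Clinic F 11 > Clinic J 9 > Clinic P 6.
Clinic F takes 17 more to reach its cap of 20 → 5 left.
Clinic J: +5 to 5 (cap) → 0 left.
Total = 11×20 + 6×2 + 9×5 = 277.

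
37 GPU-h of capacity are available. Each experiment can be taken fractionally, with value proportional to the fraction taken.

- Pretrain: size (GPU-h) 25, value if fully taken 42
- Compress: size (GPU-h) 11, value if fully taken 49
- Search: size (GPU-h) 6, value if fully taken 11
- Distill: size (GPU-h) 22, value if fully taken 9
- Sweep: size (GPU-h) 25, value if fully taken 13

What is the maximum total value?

Rank by value-to-size ratio: Compress 49/11≈4.45, Search 11/6≈1.83, Pretrain 42/25≈1.68, Sweep 13/25≈0.52, Distill 9/22≈0.409.
Compress: take in full, 11 GPU-h for value 49 ; 26 left.
Take all of Search (6 GPU-h, value 11) ; 20 GPU-h left.
Only 20 GPU-h remain; take 20/25 of Pretrain for value 42×20/25 = 33.6.
Total value = 93.6.

93.6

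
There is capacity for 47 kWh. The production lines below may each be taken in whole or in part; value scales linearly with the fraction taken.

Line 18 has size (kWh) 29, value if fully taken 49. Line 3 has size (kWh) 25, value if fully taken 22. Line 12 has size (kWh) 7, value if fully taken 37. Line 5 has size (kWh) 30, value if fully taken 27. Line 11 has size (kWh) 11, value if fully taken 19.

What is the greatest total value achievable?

Best value per unit of size first: Line 12 37/7≈5.29, Line 11 19/11≈1.73, Line 18 49/29≈1.69, Line 5 27/30≈0.9, Line 3 22/25≈0.88.
All 7 kWh of Line 12 fit (value 37) — 40 remain.
Take all of Line 11 (11 kWh, value 19) — 29 kWh left.
Take all of Line 18 (29 kWh, value 49) — 0 kWh left.
Total value = 105.

105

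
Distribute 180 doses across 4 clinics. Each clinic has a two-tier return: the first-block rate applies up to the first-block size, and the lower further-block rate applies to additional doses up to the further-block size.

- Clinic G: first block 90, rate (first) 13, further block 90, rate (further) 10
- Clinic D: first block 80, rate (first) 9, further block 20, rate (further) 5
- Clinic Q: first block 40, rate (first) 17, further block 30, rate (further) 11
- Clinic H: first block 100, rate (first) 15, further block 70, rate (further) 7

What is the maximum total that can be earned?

Treat each block as its own option and order by rate: Clinic Q/tier1 17 > Clinic H/tier1 15 > Clinic G/tier1 13 > Clinic Q/tier2 11 > Clinic G/tier2 10 > Clinic D/tier1 9 > Clinic H/tier2 7 > Clinic D/tier2 5.
Fill Clinic Q tier1 block (40 at 17) ; 140 left.
Fill Clinic H tier1 block (100 at 15) ; 40 left.
Clinic G tier1 at 13: only 40 left, fill 40.
Total = 17×40 + 15×100 + 13×40 = 2700.

2700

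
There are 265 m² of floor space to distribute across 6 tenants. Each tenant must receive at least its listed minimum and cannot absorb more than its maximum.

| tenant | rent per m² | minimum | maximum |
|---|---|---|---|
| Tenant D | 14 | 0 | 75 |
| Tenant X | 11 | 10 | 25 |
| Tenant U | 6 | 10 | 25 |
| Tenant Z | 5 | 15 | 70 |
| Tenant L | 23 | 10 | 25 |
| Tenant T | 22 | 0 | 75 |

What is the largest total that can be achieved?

3900

Meeting every minimum uses 0+10+10+15+10+0 = 45 m², leaving 220.
Order the tenants by rent per m²: Tenant L 23 > Tenant T 22 > Tenant D 14 > Tenant X 11 > Tenant U 6 > Tenant Z 5.
Tenant L takes 15 more to reach its cap of 25 — 205 left.
Tenant T takes 75 more to reach its cap of 75 — 130 left.
Tenant D takes 75 more to reach its cap of 75 — 55 left.
Tenant X: +15 to 25 (cap) — 40 left.
Give Tenant U 15 more to hit its cap of 25 — 25 left.
Only 25 left; Tenant Z takes them to reach 40.
Total = 14×75 + 11×25 + 6×25 + 5×40 + 23×25 + 22×75 = 3900.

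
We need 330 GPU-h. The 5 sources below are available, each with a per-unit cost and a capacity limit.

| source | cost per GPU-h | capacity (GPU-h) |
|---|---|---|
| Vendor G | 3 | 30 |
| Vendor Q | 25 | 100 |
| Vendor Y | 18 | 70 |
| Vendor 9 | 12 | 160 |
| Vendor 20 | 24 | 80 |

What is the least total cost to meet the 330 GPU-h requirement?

4950

Fill from the cheapest source first.
Vendor G at 3: take all 30 GPU-h ; 300 still needed.
Vendor 9 at 12: take all 160 GPU-h ; 140 still needed.
Vendor Y (18): use full 70 ; 70 GPU-h to go.
Vendor 20 at 24: take 70 of its 80 ; requirement met.
Vendor Q: unused.
Cost = 30×3 + 160×12 + 70×18 + 70×24 = 4950.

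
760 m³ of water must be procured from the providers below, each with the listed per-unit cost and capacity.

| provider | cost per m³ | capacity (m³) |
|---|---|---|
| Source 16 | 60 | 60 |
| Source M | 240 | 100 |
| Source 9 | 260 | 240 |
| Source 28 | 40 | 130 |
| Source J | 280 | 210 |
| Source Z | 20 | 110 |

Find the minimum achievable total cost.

131000

Use providers in increasing cost order.
Source Z (20): use full 110 → 650 m³ to go.
Take 130 from Source 28 at 40 → need 520 more.
Source 16 at 60: take all 60 m³ → 460 still needed.
Source M at 240: take all 100 m³ → 360 still needed.
Take 240 from Source 9 at 260 → need 120 more.
Take 120 from Source J at 280 to finish.
Cost = 110×20 + 130×40 + 60×60 + 100×240 + 240×260 + 120×280 = 131000.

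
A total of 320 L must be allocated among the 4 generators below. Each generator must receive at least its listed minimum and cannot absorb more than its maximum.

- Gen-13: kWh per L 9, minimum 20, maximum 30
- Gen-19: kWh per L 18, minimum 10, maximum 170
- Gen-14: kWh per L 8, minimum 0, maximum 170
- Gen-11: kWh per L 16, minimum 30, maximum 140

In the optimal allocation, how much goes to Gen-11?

130

Meeting every minimum uses 20+10+0+30 = 60 L, leaving 260.
Rank by kWh per L: Gen-19 18 > Gen-11 16 > Gen-13 9 > Gen-14 8.
Gen-19 takes 160 more to reach its cap of 170 ; 100 left.
Gen-11 has room for 110 more but only 100 remain, so it gets 130.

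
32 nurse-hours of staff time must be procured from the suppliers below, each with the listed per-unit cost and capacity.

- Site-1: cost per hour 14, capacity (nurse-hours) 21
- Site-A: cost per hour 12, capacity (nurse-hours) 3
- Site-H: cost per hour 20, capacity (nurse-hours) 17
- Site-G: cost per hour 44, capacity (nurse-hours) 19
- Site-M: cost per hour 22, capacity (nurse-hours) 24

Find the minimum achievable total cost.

490

Fill from the cheapest supplier first.
Site-A at 12: take all 3 nurse-hours — 29 still needed.
Site-1 at 14: take all 21 nurse-hours — 8 still needed.
Site-H (20): take the remaining 8 — done.
Site-M, Site-G: unused.
Cost = 3×12 + 21×14 + 8×20 = 490.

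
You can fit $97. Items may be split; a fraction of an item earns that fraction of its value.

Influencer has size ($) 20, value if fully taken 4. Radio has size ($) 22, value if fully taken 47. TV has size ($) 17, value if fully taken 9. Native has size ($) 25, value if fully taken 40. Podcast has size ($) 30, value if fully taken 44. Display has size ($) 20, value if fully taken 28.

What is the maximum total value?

159

Sort by value density: Radio 47/22≈2.14, Native 40/25≈1.6, Podcast 44/30≈1.47, Display 28/20≈1.4, TV 9/17≈0.529, Influencer 4/20≈0.2.
Radio: take in full, 22 $ for value 47 → 75 left.
Native: take in full, 25 $ for value 40 → 50 left.
Take all of Podcast (30 $, value 44) → 20 $ left.
Take all of Display (20 $, value 28) → 0 $ left.
Total value = 159.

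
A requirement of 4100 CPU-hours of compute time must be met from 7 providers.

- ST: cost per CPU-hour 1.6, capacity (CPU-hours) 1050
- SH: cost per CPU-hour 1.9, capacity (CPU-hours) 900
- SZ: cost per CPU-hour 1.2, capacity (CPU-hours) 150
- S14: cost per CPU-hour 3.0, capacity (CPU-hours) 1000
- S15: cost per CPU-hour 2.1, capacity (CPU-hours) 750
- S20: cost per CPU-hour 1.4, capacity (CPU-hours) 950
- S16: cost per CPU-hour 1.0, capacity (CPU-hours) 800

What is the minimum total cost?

Fill from the cheapest provider first.
S16 at 1.0: take all 800 CPU-hours ; 3300 still needed.
SZ (1.2): use full 150 ; 3150 CPU-hours to go.
Take 950 from S20 at 1.4 ; need 2200 more.
Take 1050 from ST at 1.6 ; need 1150 more.
SH (1.9): use full 900 ; 250 CPU-hours to go.
Take 250 from S15 at 2.1 to finish.
S14: unused.
Cost = 800×1.0 + 150×1.2 + 950×1.4 + 1050×1.6 + 900×1.9 + 250×2.1 = 6225.

6225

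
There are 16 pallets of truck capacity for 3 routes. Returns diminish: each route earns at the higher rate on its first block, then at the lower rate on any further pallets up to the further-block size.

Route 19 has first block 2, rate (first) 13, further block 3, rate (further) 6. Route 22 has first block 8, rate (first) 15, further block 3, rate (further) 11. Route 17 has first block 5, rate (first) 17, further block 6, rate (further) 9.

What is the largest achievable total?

242

Treat each block as its own option and order by rate: Route 17/first 17 > Route 22/first 15 > Route 19/first 13 > Route 22/second 11 > Route 17/second 9 > Route 19/second 6.
Route 17 first at 17: fill all 5 — 11 left.
Route 22 first at 15: fill all 8 — 3 left.
Route 19 first at 13: fill all 2 — 1 left.
Route 22/second: +1 of 3 at 11; pool empty.
Total = 17×5 + 15×8 + 13×2 + 11×1 = 242.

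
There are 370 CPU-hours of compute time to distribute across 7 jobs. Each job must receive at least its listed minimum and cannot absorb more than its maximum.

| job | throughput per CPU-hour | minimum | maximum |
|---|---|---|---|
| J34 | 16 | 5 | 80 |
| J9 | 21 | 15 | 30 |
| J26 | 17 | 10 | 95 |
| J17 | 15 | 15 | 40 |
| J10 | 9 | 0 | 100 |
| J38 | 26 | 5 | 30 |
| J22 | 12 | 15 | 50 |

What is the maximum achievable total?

Meeting every minimum uses 5+15+10+15+0+5+15 = 65 CPU-hours, leaving 305.
Highest throughput per CPU-hour first: J38 26 > J9 21 > J26 17 > J34 16 > J17 15 > J22 12 > J10 9.
J38 takes 25 more to reach its cap of 30 — 280 left.
J9 takes 15 more to reach its cap of 30 — 265 left.
Give J26 85 more to hit its cap of 95 — 180 left.
J34 takes 75 more to reach its cap of 80 — 105 left.
J17 takes 25 more to reach its cap of 40 — 80 left.
J22 takes 35 more to reach its cap of 50 — 45 left.
J10 has room for 100 more but only 45 remain, so it gets 45.
Total = 16×80 + 21×30 + 17×95 + 15×40 + 9×45 + 26×30 + 12×50 = 5910.

5910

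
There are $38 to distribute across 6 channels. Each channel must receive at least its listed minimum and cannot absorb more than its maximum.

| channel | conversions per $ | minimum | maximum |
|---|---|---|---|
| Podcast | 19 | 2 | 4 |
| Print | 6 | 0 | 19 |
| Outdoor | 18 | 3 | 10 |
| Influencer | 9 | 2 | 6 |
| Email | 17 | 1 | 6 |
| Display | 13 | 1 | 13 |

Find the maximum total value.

572

Meeting every minimum uses 2+0+3+2+1+1 = 9 $, leaving 29.
Order the channels by conversions per $: Podcast 19 > Outdoor 18 > Email 17 > Display 13 > Influencer 9 > Print 6.
Podcast: +2 to 4 (cap) → 27 left.
Outdoor takes 7 more to reach its cap of 10 → 20 left.
Email takes 5 more to reach its cap of 6 → 15 left.
Give Display 12 more to hit its cap of 13 → 3 left.
Influencer has room for 4 more but only 3 remain, so it gets 5.
Total = 19×4 + 18×10 + 9×5 + 17×6 + 13×13 = 572.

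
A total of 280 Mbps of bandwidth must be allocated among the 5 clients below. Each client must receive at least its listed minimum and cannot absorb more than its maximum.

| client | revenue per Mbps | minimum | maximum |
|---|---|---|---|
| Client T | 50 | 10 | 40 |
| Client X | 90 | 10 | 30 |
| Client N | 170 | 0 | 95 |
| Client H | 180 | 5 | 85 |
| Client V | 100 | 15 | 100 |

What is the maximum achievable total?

Meeting every minimum uses 10+10+0+5+15 = 40 Mbps, leaving 240.
Highest revenue per Mbps first: Client H 180 > Client N 170 > Client V 100 > Client X 90 > Client T 50.
Client H takes 80 more to reach its cap of 85 → 160 left.
Client N: +95 to 95 (cap) → 65 left.
Client V: +65 (room for 85) → 80. Pool exhausted.
Total = 50×10 + 90×10 + 170×95 + 180×85 + 100×80 = 40850.

40850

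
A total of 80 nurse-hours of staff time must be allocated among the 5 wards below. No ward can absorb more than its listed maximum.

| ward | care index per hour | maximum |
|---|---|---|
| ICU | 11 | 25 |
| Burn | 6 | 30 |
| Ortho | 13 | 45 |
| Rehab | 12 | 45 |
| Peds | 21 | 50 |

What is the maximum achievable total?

Order the wards by care index per hour: Peds 21 > Ortho 13 > Rehab 12 > ICU 11 > Burn 6.
Peds: +50 to 50 (cap) ; 30 left.
Only 30 left; Ortho takes them to reach 30.
Total = 13×30 + 21×50 = 1440.

1440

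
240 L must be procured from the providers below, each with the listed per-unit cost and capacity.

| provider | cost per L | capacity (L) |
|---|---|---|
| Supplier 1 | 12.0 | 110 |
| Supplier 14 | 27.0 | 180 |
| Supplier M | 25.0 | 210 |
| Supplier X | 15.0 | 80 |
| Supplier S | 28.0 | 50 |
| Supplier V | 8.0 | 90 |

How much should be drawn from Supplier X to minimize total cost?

40

Cheapest first:
Supplier V (8.0): use full 90 — 150 L to go.
Take 110 from Supplier 1 at 12.0 — need 40 more.
Supplier X (15.0): take the remaining 40 — done.
Supplier M, Supplier 14, Supplier S: unused.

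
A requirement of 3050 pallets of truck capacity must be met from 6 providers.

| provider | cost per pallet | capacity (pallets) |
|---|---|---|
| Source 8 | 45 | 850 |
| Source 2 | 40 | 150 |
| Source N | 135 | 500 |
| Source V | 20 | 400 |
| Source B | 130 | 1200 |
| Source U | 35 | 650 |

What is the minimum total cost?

205000

Fill from the cheapest provider first.
Source V (20): use full 400 → 2650 pallets to go.
Take 650 from Source U at 35 → need 2000 more.
Take 150 from Source 2 at 40 → need 1850 more.
Take 850 from Source 8 at 45 → need 1000 more.
Source B at 130: take 1000 of its 1200 → requirement met.
Source N: unused.
Cost = 400×20 + 650×35 + 150×40 + 850×45 + 1000×130 = 205000.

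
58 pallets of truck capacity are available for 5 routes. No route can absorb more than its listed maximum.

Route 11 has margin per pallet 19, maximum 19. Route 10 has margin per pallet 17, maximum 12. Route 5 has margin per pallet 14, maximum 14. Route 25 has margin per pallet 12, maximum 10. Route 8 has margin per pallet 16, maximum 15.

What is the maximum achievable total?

Rank by margin per pallet: Route 11 19 > Route 10 17 > Route 8 16 > Route 5 14 > Route 25 12.
Give Route 11 19 to hit its cap of 19 ; 39 left.
Route 10: +12 to 12 (cap) ; 27 left.
Route 8 takes 15 to reach its cap of 15 ; 12 left.
Route 5 has room for 14 but only 12 remain, so it gets 12.
Total = 19×19 + 17×12 + 14×12 + 16×15 = 973.

973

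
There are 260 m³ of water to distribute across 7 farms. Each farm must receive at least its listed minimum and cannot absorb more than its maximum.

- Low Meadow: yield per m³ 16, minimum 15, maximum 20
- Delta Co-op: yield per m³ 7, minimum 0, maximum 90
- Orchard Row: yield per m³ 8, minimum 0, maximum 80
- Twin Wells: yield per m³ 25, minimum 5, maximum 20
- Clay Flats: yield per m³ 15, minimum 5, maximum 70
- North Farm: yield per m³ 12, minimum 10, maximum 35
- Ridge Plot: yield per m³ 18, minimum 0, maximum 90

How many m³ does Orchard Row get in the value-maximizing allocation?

25

Meeting every minimum uses 15+0+0+5+5+10+0 = 35 m³, leaving 225.
Rank by yield per m³: Twin Wells 25 > Ridge Plot 18 > Low Meadow 16 > Clay Flats 15 > North Farm 12 > Orchard Row 8 > Delta Co-op 7.
Give Twin Wells 15 more to hit its cap of 20 — 210 left.
Ridge Plot: +90 to 90 (cap) — 120 left.
Low Meadow takes 5 more to reach its cap of 20 — 115 left.
Clay Flats: +65 to 70 (cap) — 50 left.
Give North Farm 25 more to hit its cap of 35 — 25 left.
Orchard Row has room for 80 more but only 25 remain, so it gets 25.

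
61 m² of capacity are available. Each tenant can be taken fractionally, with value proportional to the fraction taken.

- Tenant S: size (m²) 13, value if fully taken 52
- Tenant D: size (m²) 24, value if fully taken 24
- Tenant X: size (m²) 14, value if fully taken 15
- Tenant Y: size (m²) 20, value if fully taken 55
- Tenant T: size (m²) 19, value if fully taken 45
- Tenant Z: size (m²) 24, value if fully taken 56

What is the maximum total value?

Rank by value-to-size ratio: Tenant S 52/13≈4, Tenant Y 55/20≈2.75, Tenant T 45/19≈2.37, Tenant Z 56/24≈2.33, Tenant X 15/14≈1.07, Tenant D 24/24≈1.
Tenant S: take in full, 13 m² for value 52 → 48 left.
Take all of Tenant Y (20 m², value 55) → 28 m² left.
All 19 m² of Tenant T fit (value 45) → 9 remain.
Fill the last 9 m² with part of Tenant Z: 9/24 of it earns 21.
Total value = 173.

173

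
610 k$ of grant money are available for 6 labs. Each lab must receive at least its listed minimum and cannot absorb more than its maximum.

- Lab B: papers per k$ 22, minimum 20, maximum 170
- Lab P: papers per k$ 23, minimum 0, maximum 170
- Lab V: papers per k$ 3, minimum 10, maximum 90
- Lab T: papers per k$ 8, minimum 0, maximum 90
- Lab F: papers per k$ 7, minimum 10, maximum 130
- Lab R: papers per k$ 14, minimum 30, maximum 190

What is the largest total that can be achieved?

10890

Meeting every minimum uses 20+0+10+0+10+30 = 70 k$, leaving 540.
Order the labs by papers per k$: Lab P 23 > Lab B 22 > Lab R 14 > Lab T 8 > Lab F 7 > Lab V 3.
Lab P takes 170 more to reach its cap of 170 → 370 left.
Lab B: +150 to 170 (cap) → 220 left.
Lab R takes 160 more to reach its cap of 190 → 60 left.
Lab T: +60 (room for 90) → 60. Pool exhausted.
Total = 22×170 + 23×170 + 3×10 + 8×60 + 7×10 + 14×190 = 10890.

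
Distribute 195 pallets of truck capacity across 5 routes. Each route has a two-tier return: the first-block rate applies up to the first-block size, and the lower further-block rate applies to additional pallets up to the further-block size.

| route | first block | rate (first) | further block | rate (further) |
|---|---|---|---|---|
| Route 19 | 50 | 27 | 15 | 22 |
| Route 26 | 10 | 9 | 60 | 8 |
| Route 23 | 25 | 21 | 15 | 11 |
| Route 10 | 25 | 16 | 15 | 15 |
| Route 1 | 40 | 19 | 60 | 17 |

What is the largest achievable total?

4065

Order all 10 blocks by rate: Route 19/first 27 > Route 19/second 22 > Route 23/first 21 > Route 1/first 19 > Route 1/second 17 > Route 10/first 16 > Route 10/second 15 > Route 23/second 11 > Route 26/first 9 > Route 26/second 8.
Route 19 first at 27: fill all 50 — 145 left.
Route 19 second at 22: fill all 15 — 130 left.
Route 23 first at 21: fill all 25 — 105 left.
Route 1/first (19): +40 — 65 left.
Route 1 second at 17: fill all 60 — 5 left.
5 remain; put them into Route 10 first at 16.
Total = 27×50 + 22×15 + 21×25 + 19×40 + 17×60 + 16×5 = 4065.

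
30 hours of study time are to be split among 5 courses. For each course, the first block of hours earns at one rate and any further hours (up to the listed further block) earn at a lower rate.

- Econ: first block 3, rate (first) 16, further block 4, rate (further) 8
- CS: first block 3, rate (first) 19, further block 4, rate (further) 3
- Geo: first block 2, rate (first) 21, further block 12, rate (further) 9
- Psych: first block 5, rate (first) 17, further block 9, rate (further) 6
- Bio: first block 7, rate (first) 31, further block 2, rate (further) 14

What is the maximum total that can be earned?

Order all 10 blocks by rate: Bio/first 31 > Geo/first 21 > CS/first 19 > Psych/first 17 > Econ/first 16 > Bio/second 14 > Geo/second 9 > Econ/second 8 > Psych/second 6 > CS/second 3.
Bio first at 31: fill all 7 — 23 left.
Geo/first (21): +2 — 21 left.
Fill CS first block (3 at 19) — 18 left.
Fill Psych first block (5 at 17) — 13 left.
Econ/first (16): +3 — 10 left.
Fill Bio second block (2 at 14) — 8 left.
Geo second at 9: only 8 left, fill 8.
Total = 31×7 + 21×2 + 19×3 + 17×5 + 16×3 + 14×2 + 9×8 = 549.

549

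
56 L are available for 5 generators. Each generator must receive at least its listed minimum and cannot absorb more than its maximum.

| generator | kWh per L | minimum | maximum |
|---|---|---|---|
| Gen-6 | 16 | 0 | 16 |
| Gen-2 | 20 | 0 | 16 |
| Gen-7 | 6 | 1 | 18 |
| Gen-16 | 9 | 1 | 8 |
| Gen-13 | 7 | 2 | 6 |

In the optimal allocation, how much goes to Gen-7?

10

Meeting every minimum uses 0+0+1+1+2 = 4 L, leaving 52.
Rank by kWh per L: Gen-2 20 > Gen-6 16 > Gen-16 9 > Gen-13 7 > Gen-7 6.
Give Gen-2 16 more to hit its cap of 16 — 36 left.
Gen-6 takes 16 more to reach its cap of 16 — 20 left.
Gen-16 takes 7 more to reach its cap of 8 — 13 left.
Gen-13: +4 to 6 (cap) — 9 left.
Only 9 left; Gen-7 takes them to reach 10.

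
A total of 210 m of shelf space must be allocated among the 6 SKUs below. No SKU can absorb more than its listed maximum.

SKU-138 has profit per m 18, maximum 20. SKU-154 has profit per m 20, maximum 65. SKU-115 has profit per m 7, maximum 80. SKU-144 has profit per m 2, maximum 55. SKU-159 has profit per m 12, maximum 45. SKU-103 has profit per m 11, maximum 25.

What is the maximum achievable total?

2860

Highest profit per m first: SKU-154 20 > SKU-138 18 > SKU-159 12 > SKU-103 11 > SKU-115 7 > SKU-144 2.
SKU-154 takes 65 to reach its cap of 65 → 145 left.
SKU-138 takes 20 to reach its cap of 20 → 125 left.
Give SKU-159 45 to hit its cap of 45 → 80 left.
Give SKU-103 25 to hit its cap of 25 → 55 left.
SKU-115 has room for 80 but only 55 remain, so it gets 55.
Total = 18×20 + 20×65 + 7×55 + 12×45 + 11×25 = 2860.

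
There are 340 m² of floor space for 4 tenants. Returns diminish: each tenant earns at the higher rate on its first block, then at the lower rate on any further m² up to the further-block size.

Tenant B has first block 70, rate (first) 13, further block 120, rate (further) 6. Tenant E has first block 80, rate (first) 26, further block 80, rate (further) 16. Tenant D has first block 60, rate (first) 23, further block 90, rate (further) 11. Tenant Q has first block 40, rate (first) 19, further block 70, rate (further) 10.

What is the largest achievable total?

6520

Treat each block as its own option and order by rate: Tenant E/tier1 26 > Tenant D/tier1 23 > Tenant Q/tier1 19 > Tenant E/tier2 16 > Tenant B/tier1 13 > Tenant D/tier2 11 > Tenant Q/tier2 10 > Tenant B/tier2 6.
Tenant E tier1 at 26: fill all 80 → 260 left.
Tenant D tier1 at 23: fill all 60 → 200 left.
Fill Tenant Q tier1 block (40 at 19) → 160 left.
Fill Tenant E tier2 block (80 at 16) → 80 left.
Tenant B tier1 at 13: fill all 70 → 10 left.
10 remain; put them into Tenant D tier2 at 11.
Total = 26×80 + 23×60 + 19×40 + 16×80 + 13×70 + 11×10 = 6520.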